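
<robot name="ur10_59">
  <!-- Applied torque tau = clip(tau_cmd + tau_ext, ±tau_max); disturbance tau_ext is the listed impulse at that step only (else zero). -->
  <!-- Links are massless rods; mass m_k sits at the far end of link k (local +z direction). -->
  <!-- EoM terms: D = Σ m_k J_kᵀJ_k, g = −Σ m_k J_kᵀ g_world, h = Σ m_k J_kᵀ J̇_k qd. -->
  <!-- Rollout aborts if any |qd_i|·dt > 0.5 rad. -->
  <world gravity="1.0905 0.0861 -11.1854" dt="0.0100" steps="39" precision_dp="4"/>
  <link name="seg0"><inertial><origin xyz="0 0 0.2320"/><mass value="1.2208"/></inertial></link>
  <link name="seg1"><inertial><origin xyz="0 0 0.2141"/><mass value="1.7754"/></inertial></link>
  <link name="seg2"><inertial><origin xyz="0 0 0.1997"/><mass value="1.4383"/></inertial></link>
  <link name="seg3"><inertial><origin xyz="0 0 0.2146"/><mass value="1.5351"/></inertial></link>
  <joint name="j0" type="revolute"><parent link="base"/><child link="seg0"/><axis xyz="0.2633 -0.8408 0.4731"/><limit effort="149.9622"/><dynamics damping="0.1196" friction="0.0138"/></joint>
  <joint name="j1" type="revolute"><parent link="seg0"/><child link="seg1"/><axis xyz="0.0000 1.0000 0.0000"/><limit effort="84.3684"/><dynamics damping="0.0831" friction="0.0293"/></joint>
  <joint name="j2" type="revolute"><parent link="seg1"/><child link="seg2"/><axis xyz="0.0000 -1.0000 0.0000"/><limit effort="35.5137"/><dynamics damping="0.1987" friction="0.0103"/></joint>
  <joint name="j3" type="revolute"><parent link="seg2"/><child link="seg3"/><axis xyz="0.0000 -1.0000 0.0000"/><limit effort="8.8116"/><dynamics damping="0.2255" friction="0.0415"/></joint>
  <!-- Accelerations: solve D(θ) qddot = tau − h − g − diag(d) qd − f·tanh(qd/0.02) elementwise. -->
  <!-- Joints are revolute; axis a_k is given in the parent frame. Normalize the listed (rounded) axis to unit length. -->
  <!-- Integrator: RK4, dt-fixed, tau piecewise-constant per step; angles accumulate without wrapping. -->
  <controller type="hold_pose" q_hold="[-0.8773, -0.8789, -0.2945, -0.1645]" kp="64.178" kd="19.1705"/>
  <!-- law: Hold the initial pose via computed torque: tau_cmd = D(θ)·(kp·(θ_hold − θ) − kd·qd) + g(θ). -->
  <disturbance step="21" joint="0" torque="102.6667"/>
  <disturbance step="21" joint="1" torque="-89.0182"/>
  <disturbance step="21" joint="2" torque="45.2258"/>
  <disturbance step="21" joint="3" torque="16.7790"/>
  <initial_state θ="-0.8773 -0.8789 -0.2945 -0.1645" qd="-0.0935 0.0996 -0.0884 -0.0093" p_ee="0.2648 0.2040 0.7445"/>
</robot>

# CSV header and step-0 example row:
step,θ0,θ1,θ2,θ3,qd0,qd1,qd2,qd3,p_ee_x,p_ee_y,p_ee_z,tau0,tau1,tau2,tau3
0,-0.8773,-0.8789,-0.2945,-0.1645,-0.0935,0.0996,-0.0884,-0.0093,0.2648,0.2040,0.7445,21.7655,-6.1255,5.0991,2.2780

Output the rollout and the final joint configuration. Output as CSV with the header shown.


step,θ0,θ1,θ2,θ3,qd0,qd1,qd2,qd3,p_ee_x,p_ee_y,p_ee_z,tau0,tau1,tau2,tau3
1,-0.8781,-0.8780,-0.2953,-0.1646,-0.0758,0.0811,-0.0705,-0.0054,0.2662,0.2037,0.7441,20.8234,-5.4358,4.7034,2.1175
2,-0.8788,-0.8773,-0.2959,-0.1646,-0.0609,0.0652,-0.0555,-0.0038,0.2674,0.2035,0.7439,20.0255,-4.8510,4.3684,1.9822
3,-0.8794,-0.8767,-0.2964,-0.1646,-0.0486,0.0514,-0.0433,-0.0029,0.2683,0.2034,0.7437,19.3499,-4.3550,4.0849,1.8681
4,-0.8798,-0.8762,-0.2968,-0.1647,-0.0383,0.0396,-0.0337,-0.0024,0.2690,0.2032,0.7435,18.7777,-3.9346,3.8450,1.7716
5,-0.8802,-0.8759,-0.2971,-0.1647,-0.0296,0.0295,-0.0260,-0.0019,0.2696,0.2031,0.7434,18.2934,-3.5783,3.6420,1.6902
6,-0.8804,-0.8756,-0.2973,-0.1647,-0.0224,0.0211,-0.0197,-0.0015,0.2700,0.2031,0.7432,17.8836,-3.2768,3.4704,1.6213
7,-0.8806,-0.8755,-0.2975,-0.1647,-0.0164,0.0142,-0.0145,-0.0012,0.2703,0.2030,0.7432,17.5369,-3.0219,3.3253,1.5632
8,-0.8807,-0.8753,-0.2976,-0.1647,-0.0113,0.0088,-0.0100,-0.0009,0.2705,0.2030,0.7431,17.2439,-2.8069,3.2028,1.5141
9,-0.8808,-0.8753,-0.2977,-0.1647,-0.0070,0.0046,-0.0061,-0.0006,0.2707,0.2030,0.7431,16.9965,-2.6258,3.0994,1.4727
10,-0.8809,-0.8752,-0.2977,-0.1648,-0.0034,0.0014,-0.0027,-0.0003,0.2707,0.2030,0.7431,16.7876,-2.4732,3.0122,1.4377
11,-0.8809,-0.8752,-0.2978,-0.1648,-0.0004,-0.0011,0.0000,-0.0001,0.2708,0.2030,0.7431,16.6113,-2.3447,2.9387,1.4083
12,-0.8809,-0.8753,-0.2977,-0.1648,0.0020,-0.0030,0.0023,0.0002,0.2707,0.2030,0.7431,16.4627,-2.2365,2.8767,1.3835
13,-0.8809,-0.8753,-0.2977,-0.1648,0.0040,-0.0045,0.0041,0.0004,0.2707,0.2030,0.7431,16.3373,-2.1452,2.8244,1.3626
14,-0.8808,-0.8753,-0.2977,-0.1647,0.0056,-0.0056,0.0056,0.0005,0.2706,0.2030,0.7431,16.2316,-2.0682,2.7804,1.3450
15,-0.8808,-0.8754,-0.2976,-0.1647,0.0069,-0.0065,0.0067,0.0007,0.2705,0.2030,0.7431,16.1426,-2.0033,2.7432,1.3301
16,-0.8807,-0.8755,-0.2975,-0.1647,0.0079,-0.0072,0.0076,0.0007,0.2704,0.2030,0.7431,16.0675,-1.9485,2.7118,1.3177
17,-0.8806,-0.8755,-0.2975,-0.1647,0.0087,-0.0076,0.0082,0.0008,0.2702,0.2031,0.7432,16.0042,-1.9021,2.6853,1.3071
18,-0.8805,-0.8756,-0.2974,-0.1647,0.0093,-0.0080,0.0087,0.0009,0.2701,0.2031,0.7432,15.9510,-1.8630,2.6629,1.2983
19,-0.8804,-0.8757,-0.2973,-0.1647,0.0097,-0.0082,0.0090,0.0009,0.2699,0.2031,0.7433,15.9061,-1.8300,2.6440,1.2908
20,-0.8803,-0.8758,-0.2972,-0.1647,0.0100,-0.0083,0.0092,0.0009,0.2698,0.2031,0.7433,15.8684,-1.8020,2.6280,1.2845
21,-0.8802,-0.8759,-0.2971,-0.1647,0.0101,-0.0084,0.0093,0.0009,0.2696,0.2031,0.7433,118.5034,-84.3684,35.5137,8.8116
22,-0.8794,-0.8875,-0.3072,-0.1743,0.1505,-2.2977,-2.0134,-1.8873,0.2679,0.2031,0.7427,-4.3075,14.4370,-3.8321,-0.2086
23,-0.8780,-0.9078,-0.3250,-0.1906,0.1389,-1.7742,-1.5582,-1.3969,0.2649,0.2030,0.7415,-1.2818,12.0273,-2.8328,0.0164
24,-0.8767,-0.9235,-0.3387,-0.2027,0.1226,-1.3613,-1.1970,-1.0212,0.2623,0.2030,0.7406,1.2894,9.9845,-1.9811,0.2129
25,-0.8755,-0.9354,-0.3492,-0.2115,0.1049,-1.0333,-0.9088,-0.7329,0.2601,0.2029,0.7399,3.4722,8.2532,-1.2553,0.3843
26,-0.8746,-0.9444,-0.3572,-0.2177,0.0875,-0.7714,-0.6779,-0.5110,0.2584,0.2029,0.7395,5.3240,6.7858,-0.6371,0.5334
27,-0.8738,-0.9511,-0.3630,-0.2219,0.0714,-0.5618,-0.4927,-0.3400,0.2569,0.2029,0.7391,6.8943,5.5422,-0.1109,0.6629
28,-0.8731,-0.9558,-0.3672,-0.2246,0.0569,-0.3937,-0.3442,-0.2078,0.2558,0.2030,0.7389,8.2255,4.4879,0.3367,0.7749
29,-0.8726,-0.9591,-0.3700,-0.2262,0.0443,-0.2588,-0.2254,-0.1056,0.2549,0.2030,0.7388,9.3536,3.5940,0.7171,0.8715
30,-0.8722,-0.9611,-0.3718,-0.2269,0.0335,-0.1506,-0.1300,-0.0275,0.2542,0.2030,0.7388,10.3096,2.8356,1.0402,0.9546
31,-0.8719,-0.9622,-0.3726,-0.2269,0.0242,-0.0606,-0.0374,0.0063,0.2538,0.2031,0.7388,11.1195,2.1921,1.3142,1.0317
32,-0.8717,-0.9624,-0.3726,-0.2268,0.0162,0.0095,0.0382,0.0205,0.2534,0.2031,0.7389,11.8056,1.6479,1.5488,1.1025
33,-0.8716,-0.9621,-0.3720,-0.2265,0.0087,0.0584,0.0866,0.0346,0.2533,0.2032,0.7390,12.3864,1.1944,1.7491,1.1646
34,-0.8716,-0.9613,-0.3709,-0.2261,0.0025,0.0962,0.1229,0.0456,0.2532,0.2032,0.7391,12.8778,0.8100,1.9184,1.2175
35,-0.8716,-0.9602,-0.3696,-0.2256,-0.0024,0.1254,0.1495,0.0551,0.2532,0.2033,0.7392,13.2937,0.4832,2.0611,1.2619
36,-0.8716,-0.9588,-0.3680,-0.2250,-0.0063,0.1476,0.1685,0.0632,0.2533,0.2033,0.7393,13.6457,0.2051,2.1812,1.2992
37,-0.8717,-0.9573,-0.3662,-0.2244,-0.0094,0.1642,0.1819,0.0697,0.2535,0.2033,0.7395,13.9437,-0.0316,2.2819,1.3302
38,-0.8718,-0.9556,-0.3644,-0.2236,-0.0118,0.1763,0.1909,0.0747,0.2537,0.2033,0.7396,14.1962,-0.2333,2.3663,1.3561
39,-0.8719,-0.9538,-0.3624,-0.2229,-0.0137,0.1848,0.1965,0.0783,0.2540,0.2033,0.7397,,,,
# final θ (rad): -0.8719 -0.9538 -0.3624 -0.2229


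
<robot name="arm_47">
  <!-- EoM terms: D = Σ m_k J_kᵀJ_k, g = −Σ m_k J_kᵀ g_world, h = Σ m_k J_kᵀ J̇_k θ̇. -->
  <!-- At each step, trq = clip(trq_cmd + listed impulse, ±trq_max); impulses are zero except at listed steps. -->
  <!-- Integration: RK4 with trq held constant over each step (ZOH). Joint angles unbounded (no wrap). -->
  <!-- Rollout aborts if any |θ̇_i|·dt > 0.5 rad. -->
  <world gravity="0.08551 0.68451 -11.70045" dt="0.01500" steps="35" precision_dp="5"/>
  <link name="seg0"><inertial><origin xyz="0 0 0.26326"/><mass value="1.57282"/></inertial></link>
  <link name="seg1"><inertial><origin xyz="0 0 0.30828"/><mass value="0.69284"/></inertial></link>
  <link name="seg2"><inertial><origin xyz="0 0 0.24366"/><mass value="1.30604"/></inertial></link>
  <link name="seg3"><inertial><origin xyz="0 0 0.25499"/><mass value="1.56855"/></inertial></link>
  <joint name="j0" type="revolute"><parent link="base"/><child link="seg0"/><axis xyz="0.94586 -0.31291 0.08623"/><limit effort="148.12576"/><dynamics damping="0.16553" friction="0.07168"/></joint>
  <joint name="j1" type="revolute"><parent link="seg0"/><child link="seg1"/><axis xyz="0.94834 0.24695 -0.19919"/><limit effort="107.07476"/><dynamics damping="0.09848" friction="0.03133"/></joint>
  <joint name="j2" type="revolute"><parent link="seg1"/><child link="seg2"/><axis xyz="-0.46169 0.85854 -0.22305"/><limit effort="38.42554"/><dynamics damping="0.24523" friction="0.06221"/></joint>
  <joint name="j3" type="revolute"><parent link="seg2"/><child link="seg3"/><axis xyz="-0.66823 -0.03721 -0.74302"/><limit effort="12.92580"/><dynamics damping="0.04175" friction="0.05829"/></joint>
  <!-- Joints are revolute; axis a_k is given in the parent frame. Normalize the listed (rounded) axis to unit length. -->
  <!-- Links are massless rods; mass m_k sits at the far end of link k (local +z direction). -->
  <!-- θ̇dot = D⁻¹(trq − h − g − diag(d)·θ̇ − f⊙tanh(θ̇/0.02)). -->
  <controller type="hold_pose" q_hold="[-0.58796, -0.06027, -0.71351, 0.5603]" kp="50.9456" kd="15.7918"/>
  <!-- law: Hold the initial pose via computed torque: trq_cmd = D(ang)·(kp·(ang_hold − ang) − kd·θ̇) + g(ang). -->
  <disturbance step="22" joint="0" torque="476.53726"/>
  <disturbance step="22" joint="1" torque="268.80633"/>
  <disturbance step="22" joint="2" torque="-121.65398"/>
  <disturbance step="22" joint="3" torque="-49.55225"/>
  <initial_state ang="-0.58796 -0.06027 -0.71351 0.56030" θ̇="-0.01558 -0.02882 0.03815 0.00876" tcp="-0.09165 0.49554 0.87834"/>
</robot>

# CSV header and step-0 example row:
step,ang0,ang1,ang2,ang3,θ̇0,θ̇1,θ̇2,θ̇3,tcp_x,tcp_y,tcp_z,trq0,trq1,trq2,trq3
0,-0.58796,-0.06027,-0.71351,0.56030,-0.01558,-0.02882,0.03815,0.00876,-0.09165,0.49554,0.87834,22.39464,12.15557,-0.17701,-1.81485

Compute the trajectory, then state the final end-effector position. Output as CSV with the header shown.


step,ang0,ang1,ang2,ang3,θ̇0,θ̇1,θ̇2,θ̇3,tcp_x,tcp_y,tcp_z,trq0,trq1,trq2,trq3
1,-0.58819,-0.06064,-0.71304,0.56037,-0.01459,-0.01885,0.02341,0.00947,-0.09146,0.49609,0.87813,22.06070,11.98358,-0.06143,-1.77619
2,-0.58839,-0.06088,-0.71274,0.56041,-0.01285,-0.01186,0.01321,0.00966,-0.09133,0.49649,0.87797,21.78724,11.84293,0.03112,-1.74500
3,-0.58856,-0.06104,-0.71257,0.56043,-0.01045,-0.00745,0.00704,0.00842,-0.09124,0.49678,0.87784,21.56414,11.72839,0.10380,-1.71992
4,-0.58869,-0.06115,-0.71246,0.56043,-0.00788,-0.00465,0.00344,0.00692,-0.09118,0.49698,0.87775,21.38291,11.63524,0.16061,-1.69990
5,-0.58879,-0.06123,-0.71240,0.56041,-0.00553,-0.00269,0.00121,0.00597,-0.09114,0.49712,0.87769,21.23624,11.55952,0.20529,-1.68399
6,-0.58885,-0.06128,-0.71237,0.56038,-0.00356,-0.00122,-0.00024,0.00539,-0.09112,0.49720,0.87765,21.11785,11.49798,0.24067,-1.67129
7,-0.58888,-0.06131,-0.71235,0.56035,-0.00199,-0.00009,-0.00124,0.00501,-0.09111,0.49725,0.87762,21.02243,11.44799,0.26884,-1.66111
8,-0.58890,-0.06132,-0.71235,0.56031,-0.00077,0.00081,-0.00193,0.00475,-0.09111,0.49726,0.87762,20.94559,11.40741,0.29135,-1.65292
9,-0.58890,-0.06132,-0.71236,0.56027,0.00016,0.00151,-0.00242,0.00456,-0.09111,0.49725,0.87762,20.88371,11.37447,0.30942,-1.64633
10,-0.58888,-0.06131,-0.71237,0.56023,0.00085,0.00206,-0.00276,0.00444,-0.09112,0.49723,0.87763,20.83390,11.34775,0.32396,-1.64102
11,-0.58886,-0.06130,-0.71239,0.56018,0.00136,0.00248,-0.00300,0.00435,-0.09114,0.49719,0.87765,20.79379,11.32608,0.33569,-1.63674
12,-0.58883,-0.06128,-0.71241,0.56014,0.00172,0.00279,-0.00315,0.00430,-0.09115,0.49714,0.87767,20.76150,11.30852,0.34518,-1.63328
13,-0.58880,-0.06125,-0.71243,0.56010,0.00197,0.00301,-0.00325,0.00427,-0.09117,0.49709,0.87770,20.73550,11.29430,0.35290,-1.63050
14,-0.58876,-0.06123,-0.71245,0.56005,0.00212,0.00317,-0.00331,0.00425,-0.09119,0.49703,0.87773,20.71457,11.28278,0.35918,-1.62824
15,-0.58872,-0.06120,-0.71248,0.56001,0.00221,0.00326,-0.00333,0.00425,-0.09120,0.49696,0.87775,20.69772,11.27346,0.36431,-1.62642
16,-0.58868,-0.06117,-0.71250,0.55996,0.00224,0.00331,-0.00332,0.00426,-0.09122,0.49690,0.87778,20.68417,11.26591,0.36853,-1.62495
17,-0.58864,-0.06114,-0.71253,0.55992,0.00224,0.00332,-0.00330,0.00428,-0.09124,0.49684,0.87782,20.67326,11.25981,0.37200,-1.62376
18,-0.58860,-0.06110,-0.71255,0.55988,0.00220,0.00330,-0.00327,0.00430,-0.09126,0.49677,0.87785,20.66449,11.25487,0.37487,-1.62279
19,-0.58857,-0.06107,-0.71257,0.55983,0.00215,0.00327,-0.00323,0.00433,-0.09127,0.49671,0.87788,20.65744,11.25088,0.37726,-1.62201
20,-0.58853,-0.06104,-0.71260,0.55979,0.00207,0.00321,-0.00318,0.00436,-0.09129,0.49665,0.87790,20.65178,11.24765,0.37926,-1.62137
21,-0.58849,-0.06102,-0.71262,0.55975,0.00199,0.00314,-0.00313,0.00439,-0.09131,0.49659,0.87793,20.64724,11.24505,0.38094,-1.62086
22,-0.58846,-0.06099,-0.71264,0.55970,0.00189,0.00307,-0.00308,0.00443,-0.09132,0.49654,0.87796,148.12576,107.07476,-38.42554,-12.92580
23,-0.59755,-0.03509,-0.73697,0.61229,-1.18650,3.40357,-3.18416,6.79931,-0.09037,0.49018,0.87745,-10.53119,-12.29597,9.88284,1.19810
24,-0.61221,0.00823,-0.77679,0.69596,-0.78682,2.40280,-2.15657,4.44813,-0.08829,0.47879,0.87680,-4.88875,-8.26006,8.16670,0.74641
25,-0.62192,0.03873,-0.80349,0.75020,-0.51926,1.68028,-1.42510,2.83726,-0.08649,0.47005,0.87670,-0.23771,-4.92917,6.82274,0.38244
26,-0.62827,0.05985,-0.82085,0.78412,-0.33381,1.14547,-0.90337,1.71685,-0.08512,0.46353,0.87695,3.58051,-2.18227,5.77242,0.09165
27,-0.63226,0.07397,-0.83153,0.80384,-0.20168,0.74300,-0.52990,0.93124,-0.08416,0.45884,0.87739,6.71019,0.08255,4.94486,-0.14391
28,-0.63455,0.08279,-0.83743,0.81358,-0.10570,0.43739,-0.26178,0.37901,-0.08356,0.45562,0.87792,9.27384,1.95002,4.28441,-0.33865
29,-0.63560,0.08759,-0.83988,0.81631,-0.03505,0.20587,-0.07219,0.00734,-0.08324,0.45359,0.87848,11.37328,3.49036,3.74967,-0.50600
30,-0.63574,0.08942,-0.84008,0.81512,0.01416,0.04232,0.03702,-0.14370,-0.08313,0.45252,0.87897,13.10288,4.76022,3.31940,-0.67000
31,-0.63532,0.08923,-0.83908,0.81244,0.04089,-0.06695,0.09599,-0.21153,-0.08315,0.45221,0.87931,14.53859,5.79546,2.97990,-0.81147
32,-0.63457,0.08762,-0.83733,0.80894,0.05881,-0.14659,0.13652,-0.25417,-0.08326,0.45249,0.87950,15.71492,6.64379,2.69394,-0.93051
33,-0.63359,0.08499,-0.83507,0.80493,0.07141,-0.20512,0.16499,-0.28073,-0.08344,0.45321,0.87957,16.67651,7.34367,2.45144,-1.03085
34,-0.63246,0.08160,-0.83245,0.80060,0.07994,-0.24704,0.18442,-0.29599,-0.08366,0.45426,0.87953,17.46190,7.92190,2.24477,-1.11552
35,-0.63122,0.07768,-0.82960,0.79611,0.08535,-0.27591,0.19696,-0.30324,-0.08392,0.45555,0.87942,,,,
# final tcp position (m): -0.08392 0.45555 0.87942


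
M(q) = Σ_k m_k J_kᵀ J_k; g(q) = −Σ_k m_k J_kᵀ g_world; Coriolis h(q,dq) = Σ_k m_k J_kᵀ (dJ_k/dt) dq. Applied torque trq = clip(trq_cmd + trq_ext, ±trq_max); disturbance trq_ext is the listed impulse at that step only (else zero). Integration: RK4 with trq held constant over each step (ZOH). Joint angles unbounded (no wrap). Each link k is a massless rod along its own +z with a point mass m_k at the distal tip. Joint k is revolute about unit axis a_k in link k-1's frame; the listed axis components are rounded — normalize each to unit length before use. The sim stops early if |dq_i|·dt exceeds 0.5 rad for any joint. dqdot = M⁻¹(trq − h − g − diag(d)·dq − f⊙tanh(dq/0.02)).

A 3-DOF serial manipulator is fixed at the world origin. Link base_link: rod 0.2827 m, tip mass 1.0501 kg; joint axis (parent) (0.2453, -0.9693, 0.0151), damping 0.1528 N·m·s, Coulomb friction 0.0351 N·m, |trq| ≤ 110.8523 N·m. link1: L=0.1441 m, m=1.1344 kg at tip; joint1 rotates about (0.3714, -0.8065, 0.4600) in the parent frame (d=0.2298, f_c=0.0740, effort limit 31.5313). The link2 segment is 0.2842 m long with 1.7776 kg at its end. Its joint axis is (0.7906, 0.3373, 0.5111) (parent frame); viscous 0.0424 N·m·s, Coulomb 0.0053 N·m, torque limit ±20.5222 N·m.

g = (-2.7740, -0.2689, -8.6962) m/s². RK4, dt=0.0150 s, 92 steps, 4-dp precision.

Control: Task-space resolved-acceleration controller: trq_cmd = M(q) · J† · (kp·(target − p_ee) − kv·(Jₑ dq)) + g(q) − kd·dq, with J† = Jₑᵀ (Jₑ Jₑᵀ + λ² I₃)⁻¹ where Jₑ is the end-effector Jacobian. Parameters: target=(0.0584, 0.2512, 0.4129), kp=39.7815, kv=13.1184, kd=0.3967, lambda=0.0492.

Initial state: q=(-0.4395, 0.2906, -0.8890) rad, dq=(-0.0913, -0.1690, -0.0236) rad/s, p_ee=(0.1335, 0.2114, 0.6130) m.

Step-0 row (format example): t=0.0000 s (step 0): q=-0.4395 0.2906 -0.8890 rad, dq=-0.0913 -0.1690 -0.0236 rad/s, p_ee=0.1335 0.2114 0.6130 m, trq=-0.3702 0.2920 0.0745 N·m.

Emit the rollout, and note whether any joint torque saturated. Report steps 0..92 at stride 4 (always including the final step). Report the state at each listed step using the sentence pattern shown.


t=0.0600 s (step 4): q=-0.4671 0.3314 -0.9439 rad, dq=-0.6404 1.1047 -1.4385 rad/s, p_ee=0.1351 0.2177 0.6036 m, trq=0.3063 0.0053 1.9750 N·m.
t=0.1200 s (step 8): q=-0.5052 0.3999 -1.0385 rad, dq=-0.5984 1.1211 -1.6409 rad/s, p_ee=0.1337 0.2268 0.5881 m, trq=1.4071 0.3480 2.6070 N·m.
t=0.1800 s (step 12): q=-0.5369 0.4628 -1.1356 rad, dq=-0.4566 0.9748 -1.5827 rad/s, p_ee=0.1317 0.2354 0.5718 m, trq=1.9617 0.4880 2.8522 N·m.
t=0.2400 s (step 16): q=-0.5599 0.5168 -1.2272 rad, dq=-0.3121 0.8325 -1.4672 rad/s, p_ee=0.1291 0.2428 0.5563 m, trq=2.1262 0.4656 2.9366 N·m.
t=0.3000 s (step 20): q=-0.5747 0.5630 -1.3115 rad, dq=-0.1852 0.7117 -1.3436 rad/s, p_ee=0.1257 0.2487 0.5424 m, trq=2.0897 0.3708 2.9361 N·m.
t=0.3600 s (step 24): q=-0.5825 0.6025 -1.3885 rad, dq=-0.0792 0.6085 -1.2255 rad/s, p_ee=0.1218 0.2533 0.5301 m, trq=1.9594 0.2547 2.8854 N·m.
t=0.4200 s (step 28): q=-0.5846 0.6363 -1.4588 rad, dq=0.0049 0.5228 -1.1183 rad/s, p_ee=0.1174 0.2569 0.5194 m, trq=1.7951 0.1390 2.8043 N·m.
t=0.4800 s (step 32): q=-0.5825 0.6658 -1.5230 rad, dq=0.0648 0.4578 -1.0222 rad/s, p_ee=0.1128 0.2595 0.5101 m, trq=1.6472 0.0337 2.7041 N·m.
t=0.5400 s (step 36): q=-0.5770 0.6912 -1.5816 rad, dq=0.1179 0.3883 -0.9347 rad/s, p_ee=0.1082 0.2614 0.5020 m, trq=1.4824 -0.0535 2.5930 N·m.
t=0.6000 s (step 40): q=-0.5685 0.7125 -1.6354 rad, dq=0.1623 0.3232 -0.8596 rad/s, p_ee=0.1037 0.2628 0.4951 m, trq=1.3086 -0.1286 2.4777 N·m.
t=0.6600 s (step 44): q=-0.5577 0.7301 -1.6851 rad, dq=0.1992 0.2634 -0.7956 rad/s, p_ee=0.0993 0.2638 0.4890 m, trq=1.1335 -0.1923 2.3609 N·m.
t=0.7200 s (step 48): q=-0.5448 0.7443 -1.7312 rad, dq=0.2300 0.2080 -0.7415 rad/s, p_ee=0.0951 0.2646 0.4837 m, trq=0.9603 -0.2452 2.2445 N·m.
t=0.7800 s (step 52): q=-0.5302 0.7552 -1.7743 rad, dq=0.2567 0.1562 -0.6961 rad/s, p_ee=0.0910 0.2651 0.4790 m, trq=0.7901 -0.2878 2.1296 N·m.
t=0.8400 s (step 56): q=-0.5141 0.7631 -1.8150 rad, dq=0.2804 0.1071 -0.6586 rad/s, p_ee=0.0872 0.2655 0.4747 m, trq=0.6229 -0.3210 2.0169 N·m.
t=0.9000 s (step 60): q=-0.4966 0.7682 -1.8536 rad, dq=0.3026 0.0600 -0.6282 rad/s, p_ee=0.0836 0.2657 0.4709 m, trq=0.4579 -0.3458 1.9067 N·m.
t=0.9600 s (step 64): q=-0.4778 0.7706 -1.8907 rad, dq=0.3224 0.0212 -0.6082 rad/s, p_ee=0.0802 0.2659 0.4674 m, trq=0.2928 -0.3681 1.7999 N·m.
t=1.0200 s (step 68): q=-0.4581 0.7714 -1.9271 rad, dq=0.3360 0.0053 -0.6044 rad/s, p_ee=0.0769 0.2659 0.4641 m, trq=0.1247 -0.4021 1.6937 N·m.
t=1.0800 s (step 72): q=-0.4376 0.7716 -1.9635 rad, dq=0.3487 -0.0067 -0.6046 rad/s, p_ee=0.0739 0.2656 0.4609 m, trq=-0.0437 -0.4372 1.5814 N·m.
t=1.1400 s (step 76): q=-0.4163 0.7712 -2.0001 rad, dq=0.3615 -0.0164 -0.6093 rad/s, p_ee=0.0709 0.2652 0.4579 m, trq=-0.2162 -0.4723 1.4646 N·m.
t=1.2000 s (step 80): q=-0.3943 0.7700 -2.0370 rad, dq=0.3754 -0.0296 -0.6139 rad/s, p_ee=0.0682 0.2644 0.4551 m, trq=-0.3955 -0.5037 1.3425 N·m.
t=1.2600 s (step 84): q=-0.3713 0.7675 -2.0738 rad, dq=0.3932 -0.0598 -0.6105 rad/s, p_ee=0.0656 0.2635 0.4523 m, trq=-0.5844 -0.5214 1.2163 N·m.
t=1.3200 s (step 88): q=-0.3471 0.7628 -2.1103 rad, dq=0.4119 -0.1004 -0.6016 rad/s, p_ee=0.0632 0.2623 0.4498 m, trq=-0.7903 -0.5274 1.0919 N·m.
t=1.3800 s (step 92): q=-0.3220 0.7557 -2.1461 rad, dq=0.4252 -0.1387 -0.5882 rad/s, p_ee=0.0611 0.2610 0.4473 m.
any joint saturated: no


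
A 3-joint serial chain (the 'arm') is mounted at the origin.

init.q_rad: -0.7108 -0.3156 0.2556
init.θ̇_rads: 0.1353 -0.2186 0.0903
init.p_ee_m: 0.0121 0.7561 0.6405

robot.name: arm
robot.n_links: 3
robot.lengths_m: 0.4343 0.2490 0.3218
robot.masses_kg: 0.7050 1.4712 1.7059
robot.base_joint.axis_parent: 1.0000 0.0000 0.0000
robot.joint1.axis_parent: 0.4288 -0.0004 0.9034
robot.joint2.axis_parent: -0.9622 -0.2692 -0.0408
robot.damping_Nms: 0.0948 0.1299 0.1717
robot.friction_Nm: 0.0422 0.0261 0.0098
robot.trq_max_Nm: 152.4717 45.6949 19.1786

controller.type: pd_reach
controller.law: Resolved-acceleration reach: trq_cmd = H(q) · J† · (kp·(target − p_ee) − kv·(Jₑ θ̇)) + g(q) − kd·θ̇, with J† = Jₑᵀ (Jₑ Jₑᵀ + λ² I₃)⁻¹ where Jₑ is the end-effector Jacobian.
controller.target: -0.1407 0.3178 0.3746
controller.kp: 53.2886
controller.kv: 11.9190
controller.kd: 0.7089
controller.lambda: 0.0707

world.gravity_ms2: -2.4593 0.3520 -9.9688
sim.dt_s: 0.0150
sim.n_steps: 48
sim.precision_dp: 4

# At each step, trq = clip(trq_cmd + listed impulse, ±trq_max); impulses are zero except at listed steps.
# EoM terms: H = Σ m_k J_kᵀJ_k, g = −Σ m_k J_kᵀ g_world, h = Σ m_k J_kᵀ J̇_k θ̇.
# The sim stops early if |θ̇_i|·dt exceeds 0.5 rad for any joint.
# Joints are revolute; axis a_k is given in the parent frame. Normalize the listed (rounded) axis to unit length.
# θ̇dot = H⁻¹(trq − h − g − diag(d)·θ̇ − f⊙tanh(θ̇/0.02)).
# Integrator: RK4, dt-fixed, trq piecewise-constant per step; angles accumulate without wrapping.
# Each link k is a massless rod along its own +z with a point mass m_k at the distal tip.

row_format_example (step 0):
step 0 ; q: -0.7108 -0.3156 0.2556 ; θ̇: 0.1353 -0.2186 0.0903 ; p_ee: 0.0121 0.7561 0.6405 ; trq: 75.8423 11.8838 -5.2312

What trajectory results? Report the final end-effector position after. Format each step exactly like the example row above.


step 1 ; q: -0.7029 -0.3143 0.2776 ; θ̇: 0.9153 0.3601 2.7952 ; p_ee: 0.0121 0.7541 0.6404 ; trq: 69.2829 10.5326 -6.7259
step 2 ; q: -0.6845 -0.3087 0.3320 ; θ̇: 1.5377 0.3772 4.4332 ; p_ee: 0.0115 0.7490 0.6395 ; trq: 60.4885 9.3605 -6.9199
step 3 ; q: -0.6580 -0.3035 0.4060 ; θ̇: 1.9803 0.3135 5.4023 ; p_ee: 0.0109 0.7408 0.6384 ; trq: 50.1165 8.0413 -6.4734
step 4 ; q: -0.6263 -0.2990 0.4908 ; θ̇: 2.2509 0.2896 5.8847 ; p_ee: 0.0103 0.7294 0.6370 ; trq: 39.6661 6.6771 -5.7607
step 5 ; q: -0.5915 -0.2945 0.5802 ; θ̇: 2.3816 0.3094 6.0246 ; p_ee: 0.0095 0.7153 0.6356 ; trq: 30.3530 5.4214 -5.0198
step 6 ; q: -0.5556 -0.2895 0.6700 ; θ̇: 2.4110 0.3570 5.9512 ; p_ee: 0.0086 0.6991 0.6340 ; trq: 22.6884 4.3500 -4.3856
step 7 ; q: -0.5197 -0.2837 0.7578 ; θ̇: 2.3727 0.4185 5.7618 ; p_ee: 0.0073 0.6813 0.6322 ; trq: 16.6737 3.4717 -3.9137
step 8 ; q: -0.4848 -0.2769 0.8423 ; θ̇: 2.2909 0.4851 5.5191 ; p_ee: 0.0057 0.6626 0.6302 ; trq: 12.0868 2.7654 -3.6094
step 9 ; q: -0.4512 -0.2692 0.9231 ; θ̇: 2.1819 0.5513 5.2589 ; p_ee: 0.0037 0.6435 0.6278 ; trq: 8.6557 2.2023 -3.4533
step 10 ; q: -0.4195 -0.2604 1.0000 ; θ̇: 2.0564 0.6144 5.0000 ; p_ee: 0.0013 0.6243 0.6249 ; trq: 6.1311 1.7557 -3.4172
step 11 ; q: -0.3896 -0.2508 1.0730 ; θ̇: 1.9213 0.6728 4.7513 ; p_ee: -0.0014 0.6053 0.6216 ; trq: 4.3073 1.4035 -3.4718
step 12 ; q: -0.3619 -0.2403 1.1425 ; θ̇: 1.7812 0.7257 4.5161 ; p_ee: -0.0044 0.5867 0.6178 ; trq: 3.0217 1.1282 -3.5906
step 13 ; q: -0.3363 -0.2291 1.2085 ; θ̇: 1.6392 0.7729 4.2953 ; p_ee: -0.0077 0.5688 0.6135 ; trq: 2.1486 0.9158 -3.7514
step 14 ; q: -0.3127 -0.2172 1.2713 ; θ̇: 1.4975 0.8145 4.0881 ; p_ee: -0.0112 0.5516 0.6087 ; trq: 1.5915 0.7555 -3.9359
step 15 ; q: -0.2913 -0.2047 1.3311 ; θ̇: 1.3578 0.8507 3.8933 ; p_ee: -0.0149 0.5351 0.6035 ; trq: 1.2762 0.6385 -4.1296
step 16 ; q: -0.2720 -0.1917 1.3881 ; θ̇: 1.2213 0.8816 3.7095 ; p_ee: -0.0186 0.5195 0.5979 ; trq: 1.1461 0.5576 -4.3213
step 17 ; q: -0.2547 -0.1783 1.4424 ; θ̇: 1.0888 0.9077 3.5353 ; p_ee: -0.0224 0.5048 0.5920 ; trq: 1.1577 0.5068 -4.5027
step 18 ; q: -0.2393 -0.1645 1.4941 ; θ̇: 0.9611 0.9290 3.3696 ; p_ee: -0.0263 0.4909 0.5858 ; trq: 1.2772 0.4813 -4.6678
step 19 ; q: -0.2258 -0.1505 1.5435 ; θ̇: 0.8387 0.9460 3.2114 ; p_ee: -0.0301 0.4779 0.5793 ; trq: 1.4789 0.4767 -4.8126
step 20 ; q: -0.2141 -0.1362 1.5905 ; θ̇: 0.7220 0.9589 3.0598 ; p_ee: -0.0339 0.4658 0.5727 ; trq: 1.7425 0.4896 -4.9345
step 21 ; q: -0.2041 -0.1217 1.6353 ; θ̇: 0.6114 0.9679 2.9142 ; p_ee: -0.0376 0.4545 0.5660 ; trq: 2.0524 0.5168 -5.0321
step 22 ; q: -0.1957 -0.1072 1.6779 ; θ̇: 0.5070 0.9733 2.7740 ; p_ee: -0.0412 0.4441 0.5591 ; trq: 2.3962 0.5557 -5.1053
step 23 ; q: -0.1889 -0.0926 1.7185 ; θ̇: 0.4092 0.9754 2.6389 ; p_ee: -0.0447 0.4344 0.5523 ; trq: 2.7643 0.6040 -5.1545
step 24 ; q: -0.1834 -0.0779 1.7571 ; θ̇: 0.3178 0.9742 2.5086 ; p_ee: -0.0481 0.4254 0.5454 ; trq: 3.1489 0.6596 -5.1808
step 25 ; q: -0.1793 -0.0634 1.7938 ; θ̇: 0.2330 0.9702 2.3829 ; p_ee: -0.0513 0.4172 0.5386 ; trq: 3.5441 0.7209 -5.1857
step 26 ; q: -0.1764 -0.0488 1.8286 ; θ̇: 0.1547 0.9636 2.2616 ; p_ee: -0.0544 0.4097 0.5319 ; trq: 3.9447 0.7861 -5.1711
step 27 ; q: -0.1746 -0.0345 1.8616 ; θ̇: 0.0829 0.9545 2.1448 ; p_ee: -0.0573 0.4028 0.5252 ; trq: 4.3467 0.8542 -5.1389
step 28 ; q: -0.1739 -0.0202 1.8930 ; θ̇: 0.0174 0.9433 2.0323 ; p_ee: -0.0601 0.3965 0.5187 ; trq: 4.7465 0.9238 -5.0912
step 29 ; q: -0.1740 -0.0062 1.9226 ; θ̇: -0.0412 0.9290 1.9239 ; p_ee: -0.0627 0.3908 0.5124 ; trq: 5.1309 0.9947 -5.0301
step 30 ; q: -0.1751 0.0076 1.9507 ; θ̇: -0.0937 0.9128 1.8199 ; p_ee: -0.0652 0.3856 0.5062 ; trq: 5.5052 1.0652 -4.9578
step 31 ; q: -0.1768 0.0212 1.9773 ; θ̇: -0.1407 0.8956 1.7203 ; p_ee: -0.0675 0.3809 0.5002 ; trq: 5.8723 1.1342 -4.8763
step 32 ; q: -0.1792 0.0345 2.0024 ; θ̇: -0.1824 0.8777 1.6252 ; p_ee: -0.0696 0.3767 0.4944 ; trq: 6.2304 1.2012 -4.7876
step 33 ; q: -0.1823 0.0476 2.0261 ; θ̇: -0.2191 0.8591 1.5344 ; p_ee: -0.0717 0.3729 0.4888 ; trq: 6.5779 1.2657 -4.6932
step 34 ; q: -0.1858 0.0603 2.0485 ; θ̇: -0.2510 0.8401 1.4479 ; p_ee: -0.0736 0.3695 0.4834 ; trq: 6.9133 1.3274 -4.5948
step 35 ; q: -0.1898 0.0728 2.0696 ; θ̇: -0.2785 0.8210 1.3657 ; p_ee: -0.0754 0.3664 0.4782 ; trq: 7.2356 1.3860 -4.4937
step 36 ; q: -0.1941 0.0849 2.0895 ; θ̇: -0.3018 0.8017 1.2878 ; p_ee: -0.0771 0.3637 0.4731 ; trq: 7.5438 1.4413 -4.3911
step 37 ; q: -0.1988 0.0968 2.1082 ; θ̇: -0.3213 0.7825 1.2141 ; p_ee: -0.0787 0.3613 0.4683 ; trq: 7.8371 1.4931 -4.2882
step 38 ; q: -0.2037 0.1084 2.1259 ; θ̇: -0.3371 0.7636 1.1443 ; p_ee: -0.0801 0.3592 0.4637 ; trq: 8.1150 1.5414 -4.1858
step 39 ; q: -0.2089 0.1198 2.1426 ; θ̇: -0.3497 0.7449 1.0785 ; p_ee: -0.0815 0.3573 0.4592 ; trq: 8.3771 1.5862 -4.0847
step 40 ; q: -0.2142 0.1308 2.1583 ; θ̇: -0.3593 0.7267 1.0166 ; p_ee: -0.0829 0.3556 0.4550 ; trq: 8.6230 1.6274 -3.9856
step 41 ; q: -0.2196 0.1416 2.1732 ; θ̇: -0.3661 0.7089 0.9583 ; p_ee: -0.0841 0.3542 0.4509 ; trq: 8.8529 1.6652 -3.8891
step 42 ; q: -0.2252 0.1521 2.1871 ; θ̇: -0.3704 0.6917 0.9035 ; p_ee: -0.0853 0.3529 0.4470 ; trq: 9.0666 1.6995 -3.7954
step 43 ; q: -0.2307 0.1623 2.2003 ; θ̇: -0.3725 0.6750 0.8521 ; p_ee: -0.0865 0.3518 0.4433 ; trq: 9.2644 1.7305 -3.7050
step 44 ; q: -0.2363 0.1723 2.2127 ; θ̇: -0.3726 0.6589 0.8038 ; p_ee: -0.0876 0.3508 0.4398 ; trq: 9.4465 1.7584 -3.6181
step 45 ; q: -0.2419 0.1821 2.2245 ; θ̇: -0.3710 0.6434 0.7587 ; p_ee: -0.0886 0.3499 0.4364 ; trq: 9.6135 1.7833 -3.5348
step 46 ; q: -0.2475 0.1917 2.2355 ; θ̇: -0.3678 0.6285 0.7163 ; p_ee: -0.0896 0.3492 0.4332 ; trq: 9.7657 1.8054 -3.4553
step 47 ; q: -0.2529 0.2010 2.2460 ; θ̇: -0.3633 0.6141 0.6767 ; p_ee: -0.0906 0.3485 0.4301 ; trq: 9.9038 1.8249 -3.3795
step 48 ; q: -0.2583 0.2101 2.2559 ; θ̇: -0.3576 0.6003 0.6397 ; p_ee: -0.0915 0.3480 0.4272
final p_ee position (m): -0.0915 0.3480 0.4272


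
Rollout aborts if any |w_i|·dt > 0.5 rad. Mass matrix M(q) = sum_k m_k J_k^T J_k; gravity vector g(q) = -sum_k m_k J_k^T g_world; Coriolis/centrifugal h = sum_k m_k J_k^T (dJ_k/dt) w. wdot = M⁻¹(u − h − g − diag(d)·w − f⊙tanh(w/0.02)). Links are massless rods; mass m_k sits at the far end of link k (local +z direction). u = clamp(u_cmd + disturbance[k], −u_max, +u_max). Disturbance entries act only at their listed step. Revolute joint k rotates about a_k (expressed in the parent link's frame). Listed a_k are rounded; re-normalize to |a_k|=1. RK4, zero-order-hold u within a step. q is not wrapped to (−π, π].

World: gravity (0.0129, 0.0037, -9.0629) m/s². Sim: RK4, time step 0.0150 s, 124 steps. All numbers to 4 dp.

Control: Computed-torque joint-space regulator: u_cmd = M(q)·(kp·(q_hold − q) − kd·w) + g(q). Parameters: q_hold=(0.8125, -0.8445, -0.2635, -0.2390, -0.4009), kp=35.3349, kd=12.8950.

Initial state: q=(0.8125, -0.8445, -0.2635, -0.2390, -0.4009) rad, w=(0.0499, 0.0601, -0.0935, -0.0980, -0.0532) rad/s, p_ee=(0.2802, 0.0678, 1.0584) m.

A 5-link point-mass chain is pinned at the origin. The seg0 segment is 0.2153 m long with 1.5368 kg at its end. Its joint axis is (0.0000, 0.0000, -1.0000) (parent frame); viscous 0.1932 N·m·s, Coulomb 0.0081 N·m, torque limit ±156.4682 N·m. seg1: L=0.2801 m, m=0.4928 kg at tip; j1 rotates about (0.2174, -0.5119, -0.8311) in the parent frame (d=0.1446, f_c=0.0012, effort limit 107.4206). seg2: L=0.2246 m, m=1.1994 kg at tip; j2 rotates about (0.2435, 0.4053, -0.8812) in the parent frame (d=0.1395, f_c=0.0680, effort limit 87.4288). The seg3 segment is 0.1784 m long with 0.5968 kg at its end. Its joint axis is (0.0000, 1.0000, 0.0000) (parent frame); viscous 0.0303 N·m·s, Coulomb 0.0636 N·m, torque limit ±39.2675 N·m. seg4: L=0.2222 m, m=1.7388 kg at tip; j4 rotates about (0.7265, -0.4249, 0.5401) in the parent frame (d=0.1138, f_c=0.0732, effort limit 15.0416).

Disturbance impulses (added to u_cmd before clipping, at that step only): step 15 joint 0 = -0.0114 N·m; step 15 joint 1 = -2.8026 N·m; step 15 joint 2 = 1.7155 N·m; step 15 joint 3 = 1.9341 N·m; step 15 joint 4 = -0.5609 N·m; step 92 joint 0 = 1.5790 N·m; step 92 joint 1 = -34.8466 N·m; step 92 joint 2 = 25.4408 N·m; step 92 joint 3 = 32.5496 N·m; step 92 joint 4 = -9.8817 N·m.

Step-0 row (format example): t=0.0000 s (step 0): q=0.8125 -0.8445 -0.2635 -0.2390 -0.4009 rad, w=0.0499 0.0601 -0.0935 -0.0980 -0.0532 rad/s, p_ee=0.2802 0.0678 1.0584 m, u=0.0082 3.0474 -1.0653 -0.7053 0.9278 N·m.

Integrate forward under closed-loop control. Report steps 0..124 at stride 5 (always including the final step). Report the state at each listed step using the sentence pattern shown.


t=0.0750 s (step 5): q=0.8113 -0.8396 -0.2597 -0.2460 -0.4016 rad, w=0.0885 -0.1012 -0.3720 0.1601 0.0879 rad/s, p_ee=0.2769 0.0674 1.0593 m, u=0.0350 3.7017 -1.4735 -1.1936 1.0655 N·m.
t=0.1500 s (step 10): q=0.8087 -0.8386 -0.2563 -0.2473 -0.3992 rad, w=0.0805 -0.1286 -0.3649 0.1953 0.0938 rad/s, p_ee=0.2767 0.0675 1.0595 m, u=0.0459 4.0153 -1.6724 -1.4317 1.1348 N·m.
t=0.2250 s (step 15): q=0.8059 -0.8388 -0.2524 -0.2471 -0.3967 rad, w=0.0819 -0.1369 -0.3664 0.2080 0.0922 rad/s, p_ee=0.2776 0.0677 1.0593 m, u=0.0384 1.3601 -0.0508 0.3883 0.6040 N·m.
t=0.3000 s (step 20): q=0.8026 -0.8430 -0.2468 -0.2469 -0.3944 rad, w=0.0814 -0.1665 -0.3575 0.2094 0.0910 rad/s, p_ee=0.2805 0.0681 1.0586 m, u=0.0524 4.5296 -1.9950 -1.8056 1.2332 N·m.
t=0.3750 s (step 25): q=0.8000 -0.8443 -0.2426 -0.2461 -0.3922 rad, w=0.0889 -0.1373 -0.3736 0.2109 0.0888 rad/s, p_ee=0.2821 0.0684 1.0582 m, u=0.0538 4.4030 -1.9177 -1.7196 1.2030 N·m.
t=0.4500 s (step 30): q=0.7977 -0.8441 -0.2391 -0.2456 -0.3901 rad, w=0.0939 -0.1264 -0.3825 0.2084 0.0869 rad/s, p_ee=0.2830 0.0686 1.0580 m, u=0.0552 4.3487 -1.8826 -1.6808 1.1877 N·m.
t=0.5250 s (step 35): q=0.7956 -0.8433 -0.2357 -0.2453 -0.3883 rad, w=0.0977 -0.1230 -0.3884 0.2055 0.0850 rad/s, p_ee=0.2835 0.0687 1.0580 m, u=0.0564 4.3273 -1.8671 -1.6637 1.1795 N·m.
t=0.6000 s (step 40): q=0.7936 -0.8423 -0.2326 -0.2453 -0.3866 rad, w=0.1010 -0.1225 -0.3929 0.2033 0.0830 rad/s, p_ee=0.2838 0.0687 1.0580 m, u=0.0575 4.3208 -1.8606 -1.6562 1.1746 N·m.
t=0.6750 s (step 45): q=0.7917 -0.8413 -0.2294 -0.2455 -0.3850 rad, w=0.1039 -0.1231 -0.3968 0.2018 0.0810 rad/s, p_ee=0.2840 0.0688 1.0581 m, u=0.0586 4.3211 -1.8583 -1.6532 1.1715 N·m.
t=0.7500 s (step 50): q=0.7900 -0.8402 -0.2264 -0.2458 -0.3836 rad, w=0.1065 -0.1241 -0.4004 0.2008 0.0789 rad/s, p_ee=0.2842 0.0688 1.0581 m, u=0.0596 4.3243 -1.8580 -1.6521 1.1694 N·m.
t=0.8250 s (step 55): q=0.7883 -0.8392 -0.2234 -0.2462 -0.3823 rad, w=0.1089 -0.1252 -0.4038 0.2002 0.0768 rad/s, p_ee=0.2843 0.0688 1.0581 m, u=0.0606 4.3289 -1.8585 -1.6517 1.1677 N·m.
t=0.9000 s (step 60): q=0.7867 -0.8382 -0.2204 -0.2467 -0.3811 rad, w=0.1112 -0.1263 -0.4069 0.1998 0.0748 rad/s, p_ee=0.2844 0.0688 1.0582 m, u=0.0615 4.3340 -1.8594 -1.6516 1.1665 N·m.
t=0.9750 s (step 65): q=0.7852 -0.8373 -0.2175 -0.2473 -0.3801 rad, w=0.1133 -0.1274 -0.4100 0.1996 0.0729 rad/s, p_ee=0.2845 0.0688 1.0582 m, u=0.0624 4.3391 -1.8604 -1.6515 1.1655 N·m.
t=1.0500 s (step 70): q=0.7838 -0.8364 -0.2147 -0.2479 -0.3792 rad, w=0.1153 -0.1283 -0.4129 0.1995 0.0711 rad/s, p_ee=0.2846 0.0689 1.0582 m, u=0.0632 4.3443 -1.8616 -1.6514 1.1648 N·m.
t=1.1250 s (step 75): q=0.7824 -0.8355 -0.2119 -0.2486 -0.3783 rad, w=0.1172 -0.1292 -0.4157 0.1995 0.0694 rad/s, p_ee=0.2847 0.0689 1.0583 m, u=0.0640 4.3493 -1.8627 -1.6512 1.1642 N·m.
t=1.2000 s (step 80): q=0.7811 -0.8346 -0.2091 -0.2493 -0.3776 rad, w=0.1190 -0.1301 -0.4183 0.1996 0.0678 rad/s, p_ee=0.2847 0.0689 1.0583 m, u=0.0647 4.3541 -1.8638 -1.6508 1.1637 N·m.
t=1.2750 s (step 85): q=0.7798 -0.8337 -0.2064 -0.2500 -0.3769 rad, w=0.1206 -0.1309 -0.4209 0.1997 0.0663 rad/s, p_ee=0.2848 0.0689 1.0583 m, u=0.0654 4.3588 -1.8649 -1.6504 1.1634 N·m.
t=1.3500 s (step 90): q=0.7786 -0.8329 -0.2038 -0.2507 -0.3763 rad, w=0.1222 -0.1316 -0.4234 0.1998 0.0649 rad/s, p_ee=0.2849 0.0689 1.0583 m, u=0.0661 4.3633 -1.8659 -1.6499 1.1632 N·m.
t=1.4250 s (step 95): q=0.7547 -0.8145 -0.1509 -0.2130 -0.3758 rad, w=-0.2181 0.1113 0.2839 1.0507 0.0063 rad/s, p_ee=0.3061 0.0717 1.0531 m, u=-0.1213 9.7865 -5.5358 -6.6585 2.7436 N·m.
t=1.5000 s (step 100): q=0.7508 -0.8146 -0.1500 -0.1687 -0.3774 rad, w=-0.1218 0.0717 0.3084 0.0400 -0.1021 rad/s, p_ee=0.3229 0.0743 1.0478 m, u=-0.0376 6.7812 -3.5208 -4.0863 1.9105 N·m.
t=1.5750 s (step 105): q=0.7530 -0.8175 -0.1558 -0.1663 -0.3781 rad, w=-0.1239 0.0914 0.3542 -0.3107 -0.1096 rad/s, p_ee=0.3233 0.0747 1.0475 m, u=0.0466 5.4193 -2.6032 -2.8836 1.5364 N·m.
t=1.6500 s (step 110): q=0.7560 -0.8202 -0.1634 -0.1769 -0.3773 rad, w=-0.0976 0.0862 0.2779 -0.3473 -0.0653 rad/s, p_ee=0.3183 0.0744 1.0492 m, u=0.0816 4.7861 -2.1774 -2.2979 1.3543 N·m.
t=1.7250 s (step 115): q=0.7595 -0.8223 -0.1734 -0.1879 -0.3747 rad, w=-0.1059 0.1045 0.3041 -0.3491 -0.0542 rad/s, p_ee=0.3120 0.0737 1.0512 m, u=0.0895 4.4935 -1.9849 -2.0110 1.2618 N·m.
t=1.8000 s (step 120): q=0.7625 -0.8239 -0.1817 -0.1987 -0.3724 rad, w=-0.1205 0.1149 0.3613 -0.3537 -0.0591 rad/s, p_ee=0.3062 0.0729 1.0530 m, u=0.0915 4.3822 -1.9051 -1.8648 1.2153 N·m.
t=1.8600 s (step 124): q=0.7645 -0.8252 -0.1868 -0.2068 -0.3710 rad, w=-0.1276 0.1166 0.3927 -0.3464 -0.0603 rad/s, p_ee=0.3021 0.0723 1.0542 m.


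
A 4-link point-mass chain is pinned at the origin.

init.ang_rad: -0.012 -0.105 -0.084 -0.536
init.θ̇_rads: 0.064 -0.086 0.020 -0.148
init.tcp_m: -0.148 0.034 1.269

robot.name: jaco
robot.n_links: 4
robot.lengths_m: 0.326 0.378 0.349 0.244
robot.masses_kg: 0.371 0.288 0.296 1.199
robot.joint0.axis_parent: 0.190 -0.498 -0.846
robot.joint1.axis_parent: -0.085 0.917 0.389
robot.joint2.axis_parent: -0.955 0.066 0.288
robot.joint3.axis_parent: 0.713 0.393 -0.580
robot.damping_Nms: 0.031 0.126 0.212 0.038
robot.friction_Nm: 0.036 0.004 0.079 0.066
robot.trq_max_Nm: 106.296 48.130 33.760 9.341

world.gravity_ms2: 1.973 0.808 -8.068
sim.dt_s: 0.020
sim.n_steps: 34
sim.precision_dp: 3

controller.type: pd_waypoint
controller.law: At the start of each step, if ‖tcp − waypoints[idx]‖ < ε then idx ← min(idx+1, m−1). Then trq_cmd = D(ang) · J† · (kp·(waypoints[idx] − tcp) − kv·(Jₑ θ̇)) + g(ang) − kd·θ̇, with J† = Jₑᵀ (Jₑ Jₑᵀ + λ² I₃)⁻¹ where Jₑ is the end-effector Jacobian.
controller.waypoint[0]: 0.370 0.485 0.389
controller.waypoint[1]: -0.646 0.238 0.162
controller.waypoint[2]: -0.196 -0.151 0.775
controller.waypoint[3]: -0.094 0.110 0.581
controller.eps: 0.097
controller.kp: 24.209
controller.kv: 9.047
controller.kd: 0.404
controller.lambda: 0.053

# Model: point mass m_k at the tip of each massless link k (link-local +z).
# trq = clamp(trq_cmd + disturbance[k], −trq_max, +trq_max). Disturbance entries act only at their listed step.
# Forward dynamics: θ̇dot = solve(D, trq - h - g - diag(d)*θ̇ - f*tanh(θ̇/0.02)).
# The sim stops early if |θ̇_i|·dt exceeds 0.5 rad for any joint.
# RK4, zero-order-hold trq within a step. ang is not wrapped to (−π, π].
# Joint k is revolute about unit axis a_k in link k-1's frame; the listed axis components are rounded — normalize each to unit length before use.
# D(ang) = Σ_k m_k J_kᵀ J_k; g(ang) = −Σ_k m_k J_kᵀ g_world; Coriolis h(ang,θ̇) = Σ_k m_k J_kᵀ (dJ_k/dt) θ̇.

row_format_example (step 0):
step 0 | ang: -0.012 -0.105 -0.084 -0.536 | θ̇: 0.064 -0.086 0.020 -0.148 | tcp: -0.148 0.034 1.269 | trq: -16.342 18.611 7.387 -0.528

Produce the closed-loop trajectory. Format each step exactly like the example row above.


step 1 | ang: -0.025 -0.108 -0.091 -0.573 | θ̇: -1.292 -0.250 -0.638 -3.409 | tcp: -0.148 0.037 1.267 | trq: -13.071 15.631 6.026 0.948
step 2 | ang: -0.061 -0.118 -0.101 -0.640 | θ̇: -2.326 -0.681 -0.419 -3.352 | tcp: -0.143 0.043 1.262 | trq: -10.222 12.915 4.619 0.875
step 3 | ang: -0.110 -0.130 -0.108 -0.711 | θ̇: -2.643 -0.543 -0.228 -3.800 | tcp: -0.133 0.053 1.256 | trq: -7.843 10.197 3.426 1.002
step 4 | ang: -0.165 -0.140 -0.110 -0.788 | θ̇: -2.856 -0.393 -0.004 -3.970 | tcp: -0.120 0.066 1.249 | trq: -5.763 7.741 2.482 0.975
step 5 | ang: -0.223 -0.145 -0.108 -0.869 | θ̇: -2.952 -0.182 0.186 -4.122 | tcp: -0.104 0.080 1.242 | trq: -3.964 5.521 1.787 0.925
step 6 | ang: -0.283 -0.147 -0.103 -0.952 | θ̇: -2.989 0.037 0.361 -4.179 | tcp: -0.085 0.096 1.233 | trq: -2.413 3.546 1.276 0.831
step 7 | ang: -0.342 -0.144 -0.094 -1.036 | θ̇: -2.983 0.256 0.512 -4.182 | tcp: -0.065 0.114 1.222 | trq: -1.084 1.803 0.916 0.719
step 8 | ang: -0.402 -0.137 -0.082 -1.119 | θ̇: -2.948 0.468 0.637 -4.150 | tcp: -0.043 0.132 1.211 | trq: 0.055 0.268 0.680 0.605
step 9 | ang: -0.460 -0.126 -0.068 -1.201 | θ̇: -2.899 0.660 0.736 -4.088 | tcp: -0.021 0.151 1.198 | trq: 1.030 -1.078 0.543 0.494
step 10 | ang: -0.518 -0.111 -0.053 -1.282 | θ̇: -2.845 0.827 0.807 -4.005 | tcp: 0.002 0.170 1.185 | trq: 1.867 -2.255 0.486 0.394
step 11 | ang: -0.574 -0.093 -0.036 -1.361 | θ̇: -2.793 0.965 0.853 -3.911 | tcp: 0.026 0.189 1.171 | trq: 2.586 -3.284 0.492 0.309
step 12 | ang: -0.630 -0.072 -0.019 -1.438 | θ̇: -2.744 1.073 0.874 -3.811 | tcp: 0.049 0.209 1.155 | trq: 3.208 -4.186 0.548 0.244
step 13 | ang: -0.684 -0.050 -0.002 -1.513 | θ̇: -2.701 1.151 0.871 -3.710 | tcp: 0.072 0.229 1.139 | trq: 3.746 -4.976 0.639 0.202
step 14 | ang: -0.738 -0.027 0.016 -1.586 | θ̇: -2.662 1.200 0.847 -3.612 | tcp: 0.094 0.248 1.123 | trq: 4.215 -5.670 0.755 0.183
step 15 | ang: -0.791 -0.003 0.032 -1.657 | θ̇: -2.625 1.222 0.806 -3.520 | tcp: 0.116 0.268 1.105 | trq: 4.626 -6.282 0.886 0.188
step 16 | ang: -0.843 0.022 0.048 -1.727 | θ̇: -2.588 1.220 0.753 -3.437 | tcp: 0.138 0.287 1.088 | trq: 4.987 -6.822 1.023 0.218
step 17 | ang: -0.894 0.046 0.062 -1.795 | θ̇: -2.548 1.198 0.692 -3.361 | tcp: 0.158 0.307 1.069 | trq: 5.304 -7.298 1.158 0.271
step 18 | ang: -0.945 0.070 0.076 -1.861 | θ̇: -2.503 1.160 0.629 -3.293 | tcp: 0.178 0.326 1.051 | trq: 5.584 -7.718 1.284 0.344
step 19 | ang: -0.994 0.092 0.088 -1.926 | θ̇: -2.452 1.108 0.568 -3.232 | tcp: 0.196 0.344 1.032 | trq: 5.829 -8.086 1.398 0.436
step 20 | ang: -1.043 0.114 0.098 -1.990 | θ̇: -2.394 1.045 0.513 -3.176 | tcp: 0.214 0.363 1.013 | trq: 6.042 -8.405 1.497 0.542
step 21 | ang: -1.090 0.134 0.108 -2.053 | θ̇: -2.331 0.973 0.467 -3.124 | tcp: 0.230 0.381 0.994 | trq: 6.224 -8.679 1.579 0.661
step 22 | ang: -1.136 0.152 0.117 -2.115 | θ̇: -2.263 0.894 0.431 -3.074 | tcp: 0.246 0.399 0.976 | trq: 6.377 -8.909 1.646 0.788
step 23 | ang: -1.181 0.169 0.125 -2.176 | θ̇: -2.193 0.808 0.406 -3.025 | tcp: 0.259 0.416 0.957 | trq: 6.503 -9.098 1.698 0.920
step 24 | ang: -1.224 0.185 0.133 -2.236 | θ̇: -2.122 0.716 0.391 -2.976 | tcp: 0.272 0.433 0.938 | trq: 6.601 -9.248 1.737 1.055
step 25 | ang: -1.266 0.198 0.141 -2.295 | θ̇: -2.055 0.617 0.385 -2.926 | tcp: 0.284 0.450 0.920 | trq: 6.676 -9.361 1.766 1.190
step 26 | ang: -1.306 0.209 0.149 -2.352 | θ̇: -1.991 0.513 0.386 -2.873 | tcp: 0.294 0.466 0.902 | trq: 6.727 -9.442 1.787 1.321
step 27 | ang: -1.345 0.218 0.156 -2.409 | θ̇: -1.934 0.402 0.392 -2.817 | tcp: 0.303 0.481 0.884 | trq: 6.760 -9.493 1.802 1.446
step 28 | ang: -1.384 0.225 0.164 -2.465 | θ̇: -1.884 0.285 0.398 -2.755 | tcp: 0.311 0.496 0.867 | trq: 6.776 -9.518 1.809 1.562
step 29 | ang: -1.421 0.230 0.172 -2.519 | θ̇: -1.842 0.164 0.403 -2.688 | tcp: 0.318 0.510 0.851 | trq: 6.780 -9.518 1.808 1.668
step 30 | ang: -1.457 0.232 0.180 -2.572 | θ̇: -1.809 0.038 0.403 -2.611 | tcp: 0.324 0.523 0.836 | trq: 6.774 -9.493 1.795 1.758
step 31 | ang: -1.493 0.231 0.188 -2.623 | θ̇: -1.779 -0.085 0.395 -2.523 | tcp: 0.330 0.536 0.822 | trq: 6.758 -9.440 1.763 1.831
step 32 | ang: -1.529 0.228 0.195 -2.672 | θ̇: -1.757 -0.209 0.367 -2.415 | tcp: 0.334 0.548 0.808 | trq: 6.733 -9.348 1.705 1.882
step 33 | ang: -1.564 0.223 0.202 -2.719 | θ̇: -1.740 -0.327 0.315 -2.283 | tcp: 0.337 0.559 0.796 | trq: 6.692 -9.203 1.616 1.906
step 34 | ang: -1.598 0.215 0.208 -2.763 | θ̇: -1.719 -0.431 0.233 -2.122 | tcp: 0.340 0.570 0.784
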